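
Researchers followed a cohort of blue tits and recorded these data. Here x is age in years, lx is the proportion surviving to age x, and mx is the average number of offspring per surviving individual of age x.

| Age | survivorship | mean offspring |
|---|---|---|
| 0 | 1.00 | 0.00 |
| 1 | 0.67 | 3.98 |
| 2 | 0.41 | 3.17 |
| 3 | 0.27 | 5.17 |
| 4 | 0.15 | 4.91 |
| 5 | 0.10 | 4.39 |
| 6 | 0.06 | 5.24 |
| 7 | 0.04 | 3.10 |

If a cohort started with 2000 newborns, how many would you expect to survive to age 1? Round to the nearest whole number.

Expected survivors = N0 · l_1 = 2000 × 0.67 = 1340 → 1340

1340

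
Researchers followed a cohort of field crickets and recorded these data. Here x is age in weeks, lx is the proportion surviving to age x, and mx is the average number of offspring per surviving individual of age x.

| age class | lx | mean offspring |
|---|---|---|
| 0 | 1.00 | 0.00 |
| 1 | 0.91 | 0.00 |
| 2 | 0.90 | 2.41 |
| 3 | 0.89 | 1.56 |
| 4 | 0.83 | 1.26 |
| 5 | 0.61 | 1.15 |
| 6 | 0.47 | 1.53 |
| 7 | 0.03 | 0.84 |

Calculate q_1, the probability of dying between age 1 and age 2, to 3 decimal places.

q_1 = (l_1 − l_2) / l_1 = (0.91 − 0.9) / 0.91
     = 0.01 / 0.91 = 0.010989… → 0.011

0.011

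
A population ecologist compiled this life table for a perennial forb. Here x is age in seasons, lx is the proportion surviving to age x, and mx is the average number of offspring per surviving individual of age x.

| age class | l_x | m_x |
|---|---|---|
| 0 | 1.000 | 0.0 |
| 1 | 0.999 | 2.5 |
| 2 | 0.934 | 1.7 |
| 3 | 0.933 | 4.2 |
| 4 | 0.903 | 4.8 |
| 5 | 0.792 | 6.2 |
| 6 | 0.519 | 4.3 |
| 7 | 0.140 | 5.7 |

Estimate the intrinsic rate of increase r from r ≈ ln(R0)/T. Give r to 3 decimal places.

0.779

R0 = Σ lx·mx = 0 + 2.4975 + 1.5878 + 3.9186 + 4.3344 + 4.9104 + 2.2317 + 0.798 = 20.2784
Σ x·lx·mx = 78.2947; T = 78.2947/20.2784 = 3.86099…
r ≈ ln(R0)/T = ln(20.2784)/3.86099… = 0.77948… → 0.779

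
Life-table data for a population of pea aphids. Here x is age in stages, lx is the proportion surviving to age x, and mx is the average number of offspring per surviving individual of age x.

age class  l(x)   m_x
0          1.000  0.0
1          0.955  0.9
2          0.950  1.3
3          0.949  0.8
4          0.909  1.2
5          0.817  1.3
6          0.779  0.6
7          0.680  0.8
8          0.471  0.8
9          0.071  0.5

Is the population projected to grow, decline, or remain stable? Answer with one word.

growing

R0 = Σ lx·mx = 0 + 0.8595 + 1.235 + 0.7592 + 1.0908 + 1.0621 + 0.4674 + 0.544 + 0.3768 + 0.0355 = 6.4303
R0 > 1, so the population is growing.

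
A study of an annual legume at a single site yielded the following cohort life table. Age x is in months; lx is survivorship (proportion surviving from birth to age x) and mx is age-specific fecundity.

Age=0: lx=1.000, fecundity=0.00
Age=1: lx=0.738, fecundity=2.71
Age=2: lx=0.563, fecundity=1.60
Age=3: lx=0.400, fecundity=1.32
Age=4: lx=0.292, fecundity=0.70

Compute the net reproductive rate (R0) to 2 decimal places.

lx·mx by age: 0, 1.99998, 0.9008, 0.528, 0.2044
R0 = Σ lx·mx = 3.63318 → 3.63

3.63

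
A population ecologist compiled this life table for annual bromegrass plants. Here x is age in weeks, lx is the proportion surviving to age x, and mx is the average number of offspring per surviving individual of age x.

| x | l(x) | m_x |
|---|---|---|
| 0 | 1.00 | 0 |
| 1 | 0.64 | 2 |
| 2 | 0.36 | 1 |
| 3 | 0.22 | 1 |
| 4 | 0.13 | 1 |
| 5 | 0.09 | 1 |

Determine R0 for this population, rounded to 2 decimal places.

2.08

lx·mx by age: 0, 1.28, 0.36, 0.22, 0.13, 0.09
R0 = Σ lx·mx = 2.08 → 2.08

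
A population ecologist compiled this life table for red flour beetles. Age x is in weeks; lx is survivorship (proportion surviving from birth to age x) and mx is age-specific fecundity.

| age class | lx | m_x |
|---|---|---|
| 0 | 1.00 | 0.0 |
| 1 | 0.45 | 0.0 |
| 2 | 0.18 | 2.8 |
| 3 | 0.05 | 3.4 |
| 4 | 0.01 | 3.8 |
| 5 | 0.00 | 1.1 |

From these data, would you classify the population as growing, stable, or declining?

R0 = Σ lx·mx = 0 + 0 + 0.504 + 0.17 + 0.038 + 0 = 0.712
R0 < 1, so the population is declining.

declining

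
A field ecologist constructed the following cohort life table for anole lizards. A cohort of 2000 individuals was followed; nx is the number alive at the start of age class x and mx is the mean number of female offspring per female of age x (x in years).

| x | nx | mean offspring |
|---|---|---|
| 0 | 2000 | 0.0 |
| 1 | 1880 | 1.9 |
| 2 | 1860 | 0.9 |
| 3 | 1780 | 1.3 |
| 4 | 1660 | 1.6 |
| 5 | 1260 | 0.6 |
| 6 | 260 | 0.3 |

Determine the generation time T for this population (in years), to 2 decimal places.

lx = nx/n0 = nx/2000: 1, 0.94, 0.93, 0.89, 0.83, 0.63, 0.13
lx·mx: 0, 1.786, 0.837, 1.157, 1.328, 0.378, 0.039 → R0 = 5.525
x·lx·mx: 0, 1.786, 1.674, 3.471, 5.312, 1.89, 0.234 → Σ = 14.367
T = 14.367 / 5.525 = 2.600362… → 2.60

2.60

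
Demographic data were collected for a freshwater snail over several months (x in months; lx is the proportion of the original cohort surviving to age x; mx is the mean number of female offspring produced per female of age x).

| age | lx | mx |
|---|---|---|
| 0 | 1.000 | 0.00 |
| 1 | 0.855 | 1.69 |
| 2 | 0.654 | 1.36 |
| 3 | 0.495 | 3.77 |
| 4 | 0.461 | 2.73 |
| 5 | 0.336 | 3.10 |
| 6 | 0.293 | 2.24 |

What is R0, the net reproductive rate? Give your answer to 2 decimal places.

lx·mx by age: 0, 1.44495, 0.88944, 1.86615, 1.25853, 1.0416, 0.65632
R0 = Σ lx·mx = 7.15699 → 7.16

7.16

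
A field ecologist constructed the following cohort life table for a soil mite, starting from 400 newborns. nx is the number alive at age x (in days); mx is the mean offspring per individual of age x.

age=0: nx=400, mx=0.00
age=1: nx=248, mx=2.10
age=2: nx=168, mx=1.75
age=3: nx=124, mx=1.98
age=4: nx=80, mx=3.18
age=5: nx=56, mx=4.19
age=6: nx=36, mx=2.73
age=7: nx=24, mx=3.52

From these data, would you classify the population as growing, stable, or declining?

lx = nx/n0 = nx/400: 1, 0.62, 0.42, 0.31, 0.2, 0.14, 0.09, 0.06
R0 = Σ lx·mx = 0 + 1.302 + 0.735 + 0.6138 + 0.636 + 0.5866 + 0.2457 + 0.2112 = 4.3303
R0 > 1, so the population is growing.

growing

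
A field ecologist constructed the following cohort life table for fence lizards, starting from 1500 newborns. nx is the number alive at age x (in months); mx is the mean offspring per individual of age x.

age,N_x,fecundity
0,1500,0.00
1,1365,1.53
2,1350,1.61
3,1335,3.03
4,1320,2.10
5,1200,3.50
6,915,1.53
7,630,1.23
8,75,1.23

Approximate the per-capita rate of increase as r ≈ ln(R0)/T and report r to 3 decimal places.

0.662

lx = nx/n0 = nx/1500: 1, 0.91, 0.9, 0.89, 0.88, 0.8, 0.61, 0.42, 0.05
R0 = Σ lx·mx = 0 + 1.3923 + 1.449 + 2.6967 + 1.848 + 2.8 + 0.9333 + 0.5166 + 0.0615 = 11.6974
Σ x·lx·mx = 43.4804; T = 43.4804/11.6974 = 3.7171…
r ≈ ln(R0)/T = ln(11.6974)/3.7171… = 0.66164… → 0.662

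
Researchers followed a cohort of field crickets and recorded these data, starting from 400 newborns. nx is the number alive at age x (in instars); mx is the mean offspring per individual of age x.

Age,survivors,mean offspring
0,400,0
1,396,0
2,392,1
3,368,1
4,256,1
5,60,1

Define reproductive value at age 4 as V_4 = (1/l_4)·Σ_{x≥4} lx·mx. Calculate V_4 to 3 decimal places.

1.234

lx = nx/n0 = nx/400: 1, 0.99, 0.98, 0.92, 0.64, 0.15
lx·mx for x ≥ 4: 0.64, 0.15 → sum = 0.79
V_4 = 0.79 / l_4 = 0.79 / 0.64 = 1.234375 → 1.234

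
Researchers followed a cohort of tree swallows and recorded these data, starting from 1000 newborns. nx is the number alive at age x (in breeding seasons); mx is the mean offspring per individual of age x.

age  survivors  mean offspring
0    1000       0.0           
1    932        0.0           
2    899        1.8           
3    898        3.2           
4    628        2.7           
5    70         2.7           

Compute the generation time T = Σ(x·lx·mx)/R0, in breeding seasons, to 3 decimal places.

lx = nx/n0 = nx/1000: 1, 0.932, 0.899, 0.898, 0.628, 0.07
lx·mx: 0, 0, 1.6182, 2.8736, 1.6956, 0.189 → R0 = 6.3764
x·lx·mx: 0, 0, 3.2364, 8.6208, 6.7824, 0.945 → Σ = 19.5846
T = 19.5846 / 6.3764 = 3.07142… → 3.071

3.071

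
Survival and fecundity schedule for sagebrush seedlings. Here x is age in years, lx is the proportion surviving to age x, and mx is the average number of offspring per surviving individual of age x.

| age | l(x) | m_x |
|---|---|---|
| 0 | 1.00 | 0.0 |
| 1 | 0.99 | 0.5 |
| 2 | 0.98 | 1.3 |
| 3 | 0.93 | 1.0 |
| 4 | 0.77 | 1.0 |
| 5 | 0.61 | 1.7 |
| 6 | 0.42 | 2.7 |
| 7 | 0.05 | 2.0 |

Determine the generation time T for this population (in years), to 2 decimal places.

lx·mx: 0, 0.495, 1.274, 0.93, 0.77, 1.037, 1.134, 0.1 → R0 = 5.74
x·lx·mx: 0, 0.495, 2.548, 2.79, 3.08, 5.185, 6.804, 0.7 → Σ = 21.602
T = 21.602 / 5.74 = 3.763415… → 3.76

3.76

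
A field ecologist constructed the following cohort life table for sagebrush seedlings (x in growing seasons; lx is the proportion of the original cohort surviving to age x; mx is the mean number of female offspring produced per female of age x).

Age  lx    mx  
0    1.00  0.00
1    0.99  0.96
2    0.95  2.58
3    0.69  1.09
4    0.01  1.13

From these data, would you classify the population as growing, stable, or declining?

growing

R0 = Σ lx·mx = 0 + 0.9504 + 2.451 + 0.7521 + 0.0113 = 4.1648
R0 > 1, so the population is growing.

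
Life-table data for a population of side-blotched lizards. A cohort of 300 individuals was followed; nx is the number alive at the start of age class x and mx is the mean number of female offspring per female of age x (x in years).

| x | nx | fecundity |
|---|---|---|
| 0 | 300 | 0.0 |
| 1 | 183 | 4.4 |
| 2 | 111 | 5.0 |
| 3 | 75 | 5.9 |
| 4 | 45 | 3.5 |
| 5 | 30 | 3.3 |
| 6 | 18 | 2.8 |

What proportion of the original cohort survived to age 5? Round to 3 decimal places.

l_5 = n_5/n_0 = 30/300 = 0.1 → 0.100

0.100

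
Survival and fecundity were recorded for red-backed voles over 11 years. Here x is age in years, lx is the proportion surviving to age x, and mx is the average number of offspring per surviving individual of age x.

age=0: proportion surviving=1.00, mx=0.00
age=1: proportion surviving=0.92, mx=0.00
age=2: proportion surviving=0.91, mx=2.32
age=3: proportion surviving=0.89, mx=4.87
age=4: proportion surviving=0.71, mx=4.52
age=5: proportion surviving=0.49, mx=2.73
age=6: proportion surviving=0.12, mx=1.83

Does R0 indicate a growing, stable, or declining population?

R0 = Σ lx·mx = 0 + 0 + 2.1112 + 4.3343 + 3.2092 + 1.3377 + 0.2196 = 11.212
R0 > 1, so the population is growing.

growing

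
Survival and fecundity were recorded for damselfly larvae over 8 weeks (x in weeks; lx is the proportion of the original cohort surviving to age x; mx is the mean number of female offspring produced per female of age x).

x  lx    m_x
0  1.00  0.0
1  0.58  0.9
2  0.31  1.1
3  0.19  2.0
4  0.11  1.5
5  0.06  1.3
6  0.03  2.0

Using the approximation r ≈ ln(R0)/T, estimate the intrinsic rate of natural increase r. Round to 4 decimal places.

0.1794

R0 = Σ lx·mx = 0 + 0.522 + 0.341 + 0.38 + 0.165 + 0.078 + 0.06 = 1.546
Σ x·lx·mx = 3.754; T = 3.754/1.546 = 2.4282…
r ≈ ln(R0)/T = ln(1.546)/2.4282… = 0.179421… → 0.1794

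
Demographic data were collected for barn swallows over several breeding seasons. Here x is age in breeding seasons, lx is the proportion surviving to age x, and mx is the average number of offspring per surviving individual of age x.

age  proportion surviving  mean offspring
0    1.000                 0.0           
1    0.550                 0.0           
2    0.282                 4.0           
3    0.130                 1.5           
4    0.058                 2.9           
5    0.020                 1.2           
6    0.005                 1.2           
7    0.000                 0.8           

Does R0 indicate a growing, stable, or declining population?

R0 = Σ lx·mx = 0 + 0 + 1.128 + 0.195 + 0.1682 + 0.024 + 0.006 + 0 = 1.5212
R0 > 1, so the population is growing.

growing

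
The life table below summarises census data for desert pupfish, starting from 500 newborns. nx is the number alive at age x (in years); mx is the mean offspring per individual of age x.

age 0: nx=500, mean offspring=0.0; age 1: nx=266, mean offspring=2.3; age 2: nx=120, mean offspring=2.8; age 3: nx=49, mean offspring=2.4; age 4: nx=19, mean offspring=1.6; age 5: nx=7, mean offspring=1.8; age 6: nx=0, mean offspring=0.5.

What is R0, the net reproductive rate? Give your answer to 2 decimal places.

2.22

lx = nx/n0 = nx/500: 1, 0.532, 0.24, 0.098, 0.038, 0.014, 0
lx·mx by age: 0, 1.2236, 0.672, 0.2352, 0.0608, 0.0252, 0
R0 = Σ lx·mx = 2.2168 → 2.22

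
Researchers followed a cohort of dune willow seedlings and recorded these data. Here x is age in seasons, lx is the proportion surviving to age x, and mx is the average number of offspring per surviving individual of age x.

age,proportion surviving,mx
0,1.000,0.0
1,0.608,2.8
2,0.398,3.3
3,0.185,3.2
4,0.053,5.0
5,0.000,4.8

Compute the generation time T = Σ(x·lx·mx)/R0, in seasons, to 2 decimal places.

lx·mx: 0, 1.7024, 1.3134, 0.592, 0.265, 0 → R0 = 3.8728
x·lx·mx: 0, 1.7024, 2.6268, 1.776, 1.06, 0 → Σ = 7.1652
T = 7.1652 / 3.8728 = 1.850134… → 1.85

1.85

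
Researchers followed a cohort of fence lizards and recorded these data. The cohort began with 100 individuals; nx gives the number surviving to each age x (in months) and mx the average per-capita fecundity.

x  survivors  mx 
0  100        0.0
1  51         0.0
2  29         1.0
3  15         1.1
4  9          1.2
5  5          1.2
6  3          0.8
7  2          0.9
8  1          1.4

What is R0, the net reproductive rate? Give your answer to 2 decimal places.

lx = nx/n0 = nx/100: 1, 0.51, 0.29, 0.15, 0.09, 0.05, 0.03, 0.02, 0.01
lx·mx by age: 0, 0, 0.29, 0.165, 0.108, 0.06, 0.024, 0.018, 0.014
R0 = Σ lx·mx = 0.679 → 0.68

0.68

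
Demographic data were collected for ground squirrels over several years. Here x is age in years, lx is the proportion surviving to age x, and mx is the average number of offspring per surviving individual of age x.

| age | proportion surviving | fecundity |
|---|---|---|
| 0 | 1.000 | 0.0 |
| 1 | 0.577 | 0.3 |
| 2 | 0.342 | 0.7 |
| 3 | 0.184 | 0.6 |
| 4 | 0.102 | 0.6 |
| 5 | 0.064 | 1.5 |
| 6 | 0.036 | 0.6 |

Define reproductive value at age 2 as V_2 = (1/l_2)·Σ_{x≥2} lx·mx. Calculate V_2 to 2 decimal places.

1.55

lx·mx for x ≥ 2: 0.2394, 0.1104, 0.0612, 0.096, 0.0216 → sum = 0.5286
V_2 = 0.5286 / l_2 = 0.5286 / 0.342 = 1.545614… → 1.55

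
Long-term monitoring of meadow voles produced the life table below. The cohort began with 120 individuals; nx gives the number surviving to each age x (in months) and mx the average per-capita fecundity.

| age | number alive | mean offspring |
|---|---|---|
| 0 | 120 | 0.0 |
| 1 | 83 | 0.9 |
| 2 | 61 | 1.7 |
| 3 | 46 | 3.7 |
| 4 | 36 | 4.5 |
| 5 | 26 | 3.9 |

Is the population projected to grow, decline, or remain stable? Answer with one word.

lx = nx/n0 = nx/120: 1, 0.69167…, 0.50833…, 0.38333…, 0.3, 0.21667…
R0 = Σ lx·mx = 0 + 0.6225… + 0.864167… + 1.418333… + 1.35 + 0.845… = 5.1…
R0 > 1, so the population is growing.

growing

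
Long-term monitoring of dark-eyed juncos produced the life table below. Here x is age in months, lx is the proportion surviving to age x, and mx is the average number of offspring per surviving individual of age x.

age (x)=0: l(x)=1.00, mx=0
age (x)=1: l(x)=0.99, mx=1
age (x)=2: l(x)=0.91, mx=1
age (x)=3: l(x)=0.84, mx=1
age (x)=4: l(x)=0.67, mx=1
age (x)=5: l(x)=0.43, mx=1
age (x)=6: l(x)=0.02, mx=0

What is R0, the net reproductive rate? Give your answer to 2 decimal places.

lx·mx by age: 0, 0.99, 0.91, 0.84, 0.67, 0.43, 0
R0 = Σ lx·mx = 3.84 → 3.84

3.84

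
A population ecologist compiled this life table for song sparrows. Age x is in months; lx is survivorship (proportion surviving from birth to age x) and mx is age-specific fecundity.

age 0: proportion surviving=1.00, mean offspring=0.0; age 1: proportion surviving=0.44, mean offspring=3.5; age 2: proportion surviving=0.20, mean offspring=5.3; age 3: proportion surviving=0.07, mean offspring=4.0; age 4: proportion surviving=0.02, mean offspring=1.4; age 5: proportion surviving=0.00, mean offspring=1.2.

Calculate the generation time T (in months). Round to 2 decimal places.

1.59

lx·mx: 0, 1.54, 1.06, 0.28, 0.028, 0 → R0 = 2.908
x·lx·mx: 0, 1.54, 2.12, 0.84, 0.112, 0 → Σ = 4.612
T = 4.612 / 2.908 = 1.58597… → 1.59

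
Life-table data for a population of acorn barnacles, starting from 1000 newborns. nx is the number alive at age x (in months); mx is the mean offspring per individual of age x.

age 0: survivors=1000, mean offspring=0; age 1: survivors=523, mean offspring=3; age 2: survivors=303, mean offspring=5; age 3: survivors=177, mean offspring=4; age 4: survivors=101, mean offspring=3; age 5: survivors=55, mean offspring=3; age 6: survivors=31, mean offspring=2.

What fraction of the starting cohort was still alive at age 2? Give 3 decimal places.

l_2 = n_2/n_0 = 303/1000 = 0.303 → 0.303

0.303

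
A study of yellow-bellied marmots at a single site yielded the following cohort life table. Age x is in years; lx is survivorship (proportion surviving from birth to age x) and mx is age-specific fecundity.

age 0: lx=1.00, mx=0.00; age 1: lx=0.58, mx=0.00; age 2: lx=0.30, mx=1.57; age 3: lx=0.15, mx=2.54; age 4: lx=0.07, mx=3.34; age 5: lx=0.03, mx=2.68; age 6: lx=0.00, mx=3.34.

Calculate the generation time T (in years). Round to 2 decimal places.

lx·mx: 0, 0, 0.471, 0.381, 0.2338, 0.0804, 0 → R0 = 1.1662
x·lx·mx: 0, 0, 0.942, 1.143, 0.9352, 0.402, 0 → Σ = 3.4222
T = 3.4222 / 1.1662 = 2.934488… → 2.93

2.93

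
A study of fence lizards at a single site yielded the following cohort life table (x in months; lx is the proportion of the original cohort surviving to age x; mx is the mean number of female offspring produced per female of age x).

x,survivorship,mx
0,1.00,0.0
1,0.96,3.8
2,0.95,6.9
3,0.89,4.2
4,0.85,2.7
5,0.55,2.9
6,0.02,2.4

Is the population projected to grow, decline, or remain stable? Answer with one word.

R0 = Σ lx·mx = 0 + 3.648 + 6.555 + 3.738 + 2.295 + 1.595 + 0.048 = 17.879
R0 > 1, so the population is growing.

growing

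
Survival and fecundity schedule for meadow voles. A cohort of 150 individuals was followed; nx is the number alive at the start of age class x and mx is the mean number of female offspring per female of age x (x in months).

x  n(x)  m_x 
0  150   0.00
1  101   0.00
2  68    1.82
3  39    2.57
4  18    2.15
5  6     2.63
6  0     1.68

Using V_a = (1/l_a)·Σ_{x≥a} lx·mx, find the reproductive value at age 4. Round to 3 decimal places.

lx = nx/n0 = nx/150: 1, 0.67333…, 0.45333…, 0.26, 0.12, 0.04, 0
lx·mx for x ≥ 4: 0.258, 0.1052, 0 → sum = 0.3632
V_4 = 0.3632 / l_4 = 0.3632 / 0.12 = 3.026667… → 3.027

3.027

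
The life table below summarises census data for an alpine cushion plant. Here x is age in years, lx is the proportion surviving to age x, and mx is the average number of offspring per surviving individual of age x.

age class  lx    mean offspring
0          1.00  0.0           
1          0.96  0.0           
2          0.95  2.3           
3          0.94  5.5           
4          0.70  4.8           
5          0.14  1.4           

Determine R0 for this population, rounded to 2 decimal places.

10.91

lx·mx by age: 0, 0, 2.185, 5.17, 3.36, 0.196
R0 = Σ lx·mx = 10.911 → 10.91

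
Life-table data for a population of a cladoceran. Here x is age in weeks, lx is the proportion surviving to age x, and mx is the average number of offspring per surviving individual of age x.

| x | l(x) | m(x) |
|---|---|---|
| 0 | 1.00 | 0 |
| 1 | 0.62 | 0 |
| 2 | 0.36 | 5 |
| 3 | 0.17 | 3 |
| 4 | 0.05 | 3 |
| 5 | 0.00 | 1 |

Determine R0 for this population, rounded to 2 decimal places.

lx·mx by age: 0, 0, 1.8, 0.51, 0.15, 0
R0 = Σ lx·mx = 2.46 → 2.46

2.46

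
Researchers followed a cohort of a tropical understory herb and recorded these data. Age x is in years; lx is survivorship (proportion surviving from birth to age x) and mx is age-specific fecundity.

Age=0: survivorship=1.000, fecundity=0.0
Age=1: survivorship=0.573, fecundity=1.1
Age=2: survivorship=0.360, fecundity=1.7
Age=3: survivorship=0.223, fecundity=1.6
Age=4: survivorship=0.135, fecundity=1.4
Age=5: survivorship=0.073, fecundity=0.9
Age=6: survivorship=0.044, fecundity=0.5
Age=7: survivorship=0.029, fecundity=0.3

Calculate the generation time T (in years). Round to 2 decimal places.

2.23

lx·mx: 0, 0.6303, 0.612, 0.3568, 0.189, 0.0657, 0.022, 0.0087 → R0 = 1.8845
x·lx·mx: 0, 0.6303, 1.224, 1.0704, 0.756, 0.3285, 0.132, 0.0609 → Σ = 4.2021
T = 4.2021 / 1.8845 = 2.229822… → 2.23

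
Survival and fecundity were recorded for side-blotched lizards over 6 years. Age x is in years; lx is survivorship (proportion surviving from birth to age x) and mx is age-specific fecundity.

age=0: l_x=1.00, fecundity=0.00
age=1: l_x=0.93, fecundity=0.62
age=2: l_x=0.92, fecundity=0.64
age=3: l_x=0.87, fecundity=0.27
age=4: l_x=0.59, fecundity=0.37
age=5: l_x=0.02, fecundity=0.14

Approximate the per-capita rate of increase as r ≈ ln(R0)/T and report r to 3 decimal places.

0.234

R0 = Σ lx·mx = 0 + 0.5766 + 0.5888 + 0.2349 + 0.2183 + 0.0028 = 1.6214
Σ x·lx·mx = 3.3461; T = 3.3461/1.6214 = 2.06371…
r ≈ ln(R0)/T = ln(1.6214)/2.06371… = 0.23418… → 0.234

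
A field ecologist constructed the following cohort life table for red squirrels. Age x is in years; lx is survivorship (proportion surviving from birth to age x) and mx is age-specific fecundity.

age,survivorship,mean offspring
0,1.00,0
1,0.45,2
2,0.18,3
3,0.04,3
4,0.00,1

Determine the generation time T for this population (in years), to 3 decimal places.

lx·mx: 0, 0.9, 0.54, 0.12, 0 → R0 = 1.56
x·lx·mx: 0, 0.9, 1.08, 0.36, 0 → Σ = 2.34
T = 2.34 / 1.56 = 1.5 → 1.500

1.500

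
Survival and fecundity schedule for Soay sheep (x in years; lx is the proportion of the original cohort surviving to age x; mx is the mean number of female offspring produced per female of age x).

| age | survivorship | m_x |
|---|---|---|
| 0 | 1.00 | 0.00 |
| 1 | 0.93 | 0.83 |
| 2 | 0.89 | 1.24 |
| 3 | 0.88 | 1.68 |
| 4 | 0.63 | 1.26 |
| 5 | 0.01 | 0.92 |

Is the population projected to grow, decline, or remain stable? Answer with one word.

growing

R0 = Σ lx·mx = 0 + 0.7719 + 1.1036 + 1.4784 + 0.7938 + 0.0092 = 4.1569
R0 > 1, so the population is growing.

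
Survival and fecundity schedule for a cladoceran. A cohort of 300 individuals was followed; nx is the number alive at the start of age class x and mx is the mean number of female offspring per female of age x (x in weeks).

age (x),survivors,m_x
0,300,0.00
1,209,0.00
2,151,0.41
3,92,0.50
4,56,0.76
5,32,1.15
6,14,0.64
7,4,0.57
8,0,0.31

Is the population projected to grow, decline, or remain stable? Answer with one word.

declining

lx = nx/n0 = nx/300: 1, 0.69667…, 0.50333…, 0.30667…, 0.18667…, 0.10667…, 0.04667…, 0.01333…, 0
R0 = Σ lx·mx = 0 + 0 + 0.206367… + 0.153333… + 0.141867… + 0.122667… + 0.029867… + 0.0076… + 0 = 0.6617…
R0 < 1, so the population is declining.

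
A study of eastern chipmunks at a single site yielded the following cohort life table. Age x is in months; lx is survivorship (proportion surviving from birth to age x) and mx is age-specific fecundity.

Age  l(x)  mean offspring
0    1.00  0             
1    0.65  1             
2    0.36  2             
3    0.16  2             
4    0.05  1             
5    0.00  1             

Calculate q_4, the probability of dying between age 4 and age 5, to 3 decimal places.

q_4 = (l_4 − l_5) / l_4 = (0.05 − 0) / 0.05
     = 0.05 / 0.05 = 1 → 1.000

1.000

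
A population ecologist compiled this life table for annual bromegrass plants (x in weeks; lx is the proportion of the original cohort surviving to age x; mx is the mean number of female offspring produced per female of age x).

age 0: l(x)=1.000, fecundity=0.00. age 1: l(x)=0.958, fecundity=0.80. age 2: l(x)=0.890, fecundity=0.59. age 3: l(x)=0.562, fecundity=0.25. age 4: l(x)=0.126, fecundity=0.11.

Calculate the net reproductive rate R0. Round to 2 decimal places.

lx·mx by age: 0, 0.7664, 0.5251, 0.1405, 0.01386
R0 = Σ lx·mx = 1.44586 → 1.45

1.45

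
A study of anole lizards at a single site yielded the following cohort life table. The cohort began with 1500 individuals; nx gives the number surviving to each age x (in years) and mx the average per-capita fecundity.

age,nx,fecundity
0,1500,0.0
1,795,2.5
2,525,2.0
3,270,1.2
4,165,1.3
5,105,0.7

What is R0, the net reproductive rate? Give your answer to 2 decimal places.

lx = nx/n0 = nx/1500: 1, 0.53, 0.35, 0.18, 0.11, 0.07
lx·mx by age: 0, 1.325, 0.7, 0.216, 0.143, 0.049
R0 = Σ lx·mx = 2.433 → 2.43

2.43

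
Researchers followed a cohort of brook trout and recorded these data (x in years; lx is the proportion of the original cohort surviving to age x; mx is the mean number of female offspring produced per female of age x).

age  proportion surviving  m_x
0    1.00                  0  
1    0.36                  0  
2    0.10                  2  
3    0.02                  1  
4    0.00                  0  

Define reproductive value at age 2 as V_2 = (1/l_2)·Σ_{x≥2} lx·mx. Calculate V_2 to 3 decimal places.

2.200

lx·mx for x ≥ 2: 0.2, 0.02, 0 → sum = 0.22
V_2 = 0.22 / l_2 = 0.22 / 0.1 = 2.2 → 2.200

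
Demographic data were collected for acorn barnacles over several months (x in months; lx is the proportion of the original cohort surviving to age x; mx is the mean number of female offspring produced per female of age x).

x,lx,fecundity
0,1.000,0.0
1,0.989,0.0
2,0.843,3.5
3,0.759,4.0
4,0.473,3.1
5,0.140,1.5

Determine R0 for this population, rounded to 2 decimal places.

lx·mx by age: 0, 0, 2.9505, 3.036, 1.4663, 0.21
R0 = Σ lx·mx = 7.6628 → 7.66

7.66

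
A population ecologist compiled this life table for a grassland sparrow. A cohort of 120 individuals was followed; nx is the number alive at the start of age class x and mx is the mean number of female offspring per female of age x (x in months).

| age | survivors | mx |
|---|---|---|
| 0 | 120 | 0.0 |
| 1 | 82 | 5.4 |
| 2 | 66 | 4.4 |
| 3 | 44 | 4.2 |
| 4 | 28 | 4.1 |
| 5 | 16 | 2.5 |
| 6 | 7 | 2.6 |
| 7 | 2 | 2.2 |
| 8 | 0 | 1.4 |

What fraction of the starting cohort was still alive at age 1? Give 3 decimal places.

l_1 = n_1/n_0 = 82/120 = 0.683333… → 0.683

0.683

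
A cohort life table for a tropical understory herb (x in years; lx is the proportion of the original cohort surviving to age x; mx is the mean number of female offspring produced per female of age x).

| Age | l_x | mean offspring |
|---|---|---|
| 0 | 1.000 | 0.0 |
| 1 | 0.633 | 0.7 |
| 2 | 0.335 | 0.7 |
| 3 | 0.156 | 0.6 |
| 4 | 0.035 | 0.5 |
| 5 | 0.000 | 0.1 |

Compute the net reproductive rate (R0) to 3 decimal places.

lx·mx by age: 0, 0.4431, 0.2345, 0.0936, 0.0175, 0
R0 = Σ lx·mx = 0.7887 → 0.789

0.789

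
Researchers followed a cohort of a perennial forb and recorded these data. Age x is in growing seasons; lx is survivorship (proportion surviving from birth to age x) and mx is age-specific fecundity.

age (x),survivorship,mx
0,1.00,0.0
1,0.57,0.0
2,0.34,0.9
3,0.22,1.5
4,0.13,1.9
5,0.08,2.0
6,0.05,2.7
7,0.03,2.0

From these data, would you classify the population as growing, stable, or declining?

R0 = Σ lx·mx = 0 + 0 + 0.306 + 0.33 + 0.247 + 0.16 + 0.135 + 0.06 = 1.238
R0 > 1, so the population is growing.

growing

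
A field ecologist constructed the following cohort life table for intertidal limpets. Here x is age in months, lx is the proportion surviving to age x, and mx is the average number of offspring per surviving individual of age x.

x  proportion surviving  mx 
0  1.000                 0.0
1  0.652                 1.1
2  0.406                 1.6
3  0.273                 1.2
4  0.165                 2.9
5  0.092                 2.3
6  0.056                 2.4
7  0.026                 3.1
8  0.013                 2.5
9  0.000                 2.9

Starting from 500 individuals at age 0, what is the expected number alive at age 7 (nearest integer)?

13

Expected survivors = N0 · l_7 = 500 × 0.026 = 13 → 13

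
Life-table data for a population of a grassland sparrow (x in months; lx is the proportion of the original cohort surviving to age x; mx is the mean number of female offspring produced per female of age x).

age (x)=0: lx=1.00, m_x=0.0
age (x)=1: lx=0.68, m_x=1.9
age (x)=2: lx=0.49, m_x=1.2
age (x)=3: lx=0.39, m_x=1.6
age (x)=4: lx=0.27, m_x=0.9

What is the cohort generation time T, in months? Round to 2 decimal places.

1.93

lx·mx: 0, 1.292, 0.588, 0.624, 0.243 → R0 = 2.747
x·lx·mx: 0, 1.292, 1.176, 1.872, 0.972 → Σ = 5.312
T = 5.312 / 2.747 = 1.933746… → 1.93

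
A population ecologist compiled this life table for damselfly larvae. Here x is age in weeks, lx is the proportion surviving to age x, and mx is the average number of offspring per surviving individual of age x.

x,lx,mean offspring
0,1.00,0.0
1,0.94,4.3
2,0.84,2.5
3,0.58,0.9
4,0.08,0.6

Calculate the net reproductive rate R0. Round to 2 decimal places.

lx·mx by age: 0, 4.042, 2.1, 0.522, 0.048
R0 = Σ lx·mx = 6.712 → 6.71

6.71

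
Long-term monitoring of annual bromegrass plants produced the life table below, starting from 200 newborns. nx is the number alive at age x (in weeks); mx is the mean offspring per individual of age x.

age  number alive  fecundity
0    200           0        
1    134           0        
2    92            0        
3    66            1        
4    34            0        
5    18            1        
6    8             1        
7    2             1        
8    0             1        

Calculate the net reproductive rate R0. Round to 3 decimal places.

0.470

lx = nx/n0 = nx/200: 1, 0.67, 0.46, 0.33, 0.17, 0.09, 0.04, 0.01, 0
lx·mx by age: 0, 0, 0, 0.33, 0, 0.09, 0.04, 0.01, 0
R0 = Σ lx·mx = 0.47 → 0.470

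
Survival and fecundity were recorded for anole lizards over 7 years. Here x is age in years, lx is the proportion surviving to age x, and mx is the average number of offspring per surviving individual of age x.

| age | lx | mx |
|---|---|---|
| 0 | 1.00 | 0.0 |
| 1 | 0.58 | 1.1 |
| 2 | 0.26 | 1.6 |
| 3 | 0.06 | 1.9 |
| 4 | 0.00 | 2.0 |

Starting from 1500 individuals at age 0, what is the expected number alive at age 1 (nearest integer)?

Expected survivors = N0 · l_1 = 1500 × 0.58 = 870 → 870

870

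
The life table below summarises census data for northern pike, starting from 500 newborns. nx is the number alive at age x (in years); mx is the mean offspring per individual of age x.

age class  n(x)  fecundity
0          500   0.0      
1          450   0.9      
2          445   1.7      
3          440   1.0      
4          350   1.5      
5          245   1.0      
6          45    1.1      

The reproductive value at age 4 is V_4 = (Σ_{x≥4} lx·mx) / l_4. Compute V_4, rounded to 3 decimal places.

lx = nx/n0 = nx/500: 1, 0.9, 0.89, 0.88, 0.7, 0.49, 0.09
lx·mx for x ≥ 4: 1.05, 0.49, 0.099 → sum = 1.639
V_4 = 1.639 / l_4 = 1.639 / 0.7 = 2.341429… → 2.341

2.341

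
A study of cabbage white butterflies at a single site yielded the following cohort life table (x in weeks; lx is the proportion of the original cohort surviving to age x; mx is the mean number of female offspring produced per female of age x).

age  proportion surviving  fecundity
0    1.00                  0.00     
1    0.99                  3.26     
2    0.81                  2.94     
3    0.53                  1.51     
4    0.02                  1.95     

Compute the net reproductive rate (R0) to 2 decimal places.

6.45

lx·mx by age: 0, 3.2274, 2.3814, 0.8003, 0.039
R0 = Σ lx·mx = 6.4481 → 6.45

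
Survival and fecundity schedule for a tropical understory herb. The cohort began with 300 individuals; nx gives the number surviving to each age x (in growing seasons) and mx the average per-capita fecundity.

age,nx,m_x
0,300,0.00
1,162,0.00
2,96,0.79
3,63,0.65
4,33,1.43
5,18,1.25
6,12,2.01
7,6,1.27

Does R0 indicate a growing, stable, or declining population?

lx = nx/n0 = nx/300: 1, 0.54, 0.32, 0.21, 0.11, 0.06, 0.04, 0.02
R0 = Σ lx·mx = 0 + 0 + 0.2528 + 0.1365 + 0.1573 + 0.075 + 0.0804 + 0.0254 = 0.7274
R0 < 1, so the population is declining.

declining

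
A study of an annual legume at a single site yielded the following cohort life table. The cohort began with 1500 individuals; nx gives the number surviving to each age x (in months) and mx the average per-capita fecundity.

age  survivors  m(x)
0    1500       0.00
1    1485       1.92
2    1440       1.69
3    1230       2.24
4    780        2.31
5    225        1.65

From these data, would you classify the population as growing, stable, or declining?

lx = nx/n0 = nx/1500: 1, 0.99, 0.96, 0.82, 0.52, 0.15
R0 = Σ lx·mx = 0 + 1.9008 + 1.6224 + 1.8368 + 1.2012 + 0.2475 = 6.8087
R0 > 1, so the population is growing.

growing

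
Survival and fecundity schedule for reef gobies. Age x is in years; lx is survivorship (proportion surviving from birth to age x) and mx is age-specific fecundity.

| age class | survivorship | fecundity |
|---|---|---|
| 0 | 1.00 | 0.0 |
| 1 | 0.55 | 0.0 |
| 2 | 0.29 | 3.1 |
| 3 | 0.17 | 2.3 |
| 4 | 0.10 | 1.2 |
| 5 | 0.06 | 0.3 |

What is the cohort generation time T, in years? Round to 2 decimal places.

lx·mx: 0, 0, 0.899, 0.391, 0.12, 0.018 → R0 = 1.428
x·lx·mx: 0, 0, 1.798, 1.173, 0.48, 0.09 → Σ = 3.541
T = 3.541 / 1.428 = 2.479692… → 2.48

2.48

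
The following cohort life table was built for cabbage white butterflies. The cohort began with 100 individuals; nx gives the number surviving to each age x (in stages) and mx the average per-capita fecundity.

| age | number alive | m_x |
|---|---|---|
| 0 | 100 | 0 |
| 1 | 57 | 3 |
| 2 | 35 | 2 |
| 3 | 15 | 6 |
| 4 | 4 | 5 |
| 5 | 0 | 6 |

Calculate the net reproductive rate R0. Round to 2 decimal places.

lx = nx/n0 = nx/100: 1, 0.57, 0.35, 0.15, 0.04, 0
lx·mx by age: 0, 1.71, 0.7, 0.9, 0.2, 0
R0 = Σ lx·mx = 3.51 → 3.51

3.51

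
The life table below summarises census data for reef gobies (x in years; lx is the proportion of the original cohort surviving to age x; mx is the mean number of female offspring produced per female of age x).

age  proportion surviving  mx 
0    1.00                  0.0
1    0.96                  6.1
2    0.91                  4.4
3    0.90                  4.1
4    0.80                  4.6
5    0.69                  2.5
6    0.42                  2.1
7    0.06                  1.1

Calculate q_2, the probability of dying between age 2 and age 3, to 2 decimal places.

q_2 = (l_2 − l_3) / l_2 = (0.91 − 0.9) / 0.91
     = 0.01 / 0.91 = 0.010989… → 0.01

0.01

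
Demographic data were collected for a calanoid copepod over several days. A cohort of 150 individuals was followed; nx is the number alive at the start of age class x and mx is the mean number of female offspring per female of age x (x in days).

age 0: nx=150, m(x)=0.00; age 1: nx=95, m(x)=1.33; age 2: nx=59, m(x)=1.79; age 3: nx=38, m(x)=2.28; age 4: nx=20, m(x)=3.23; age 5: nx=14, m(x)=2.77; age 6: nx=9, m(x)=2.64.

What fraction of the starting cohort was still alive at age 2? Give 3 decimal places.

0.393

l_2 = n_2/n_0 = 59/150 = 0.393333… → 0.393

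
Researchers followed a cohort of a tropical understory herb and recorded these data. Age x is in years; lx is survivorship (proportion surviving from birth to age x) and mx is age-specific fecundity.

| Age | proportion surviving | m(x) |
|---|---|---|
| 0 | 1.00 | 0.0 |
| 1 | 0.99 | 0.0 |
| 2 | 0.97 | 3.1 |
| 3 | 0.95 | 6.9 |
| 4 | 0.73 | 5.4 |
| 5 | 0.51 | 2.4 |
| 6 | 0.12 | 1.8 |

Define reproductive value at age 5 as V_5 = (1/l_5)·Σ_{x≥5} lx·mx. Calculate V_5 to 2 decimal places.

lx·mx for x ≥ 5: 1.224, 0.216 → sum = 1.44
V_5 = 1.44 / l_5 = 1.44 / 0.51 = 2.823529… → 2.82

2.82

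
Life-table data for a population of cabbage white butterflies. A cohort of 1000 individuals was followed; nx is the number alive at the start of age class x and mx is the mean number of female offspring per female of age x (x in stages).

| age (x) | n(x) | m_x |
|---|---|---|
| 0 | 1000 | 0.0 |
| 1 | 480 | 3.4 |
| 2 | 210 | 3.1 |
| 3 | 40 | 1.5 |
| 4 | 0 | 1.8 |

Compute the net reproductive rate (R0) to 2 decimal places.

2.34

lx = nx/n0 = nx/1000: 1, 0.48, 0.21, 0.04, 0
lx·mx by age: 0, 1.632, 0.651, 0.06, 0
R0 = Σ lx·mx = 2.343 → 2.34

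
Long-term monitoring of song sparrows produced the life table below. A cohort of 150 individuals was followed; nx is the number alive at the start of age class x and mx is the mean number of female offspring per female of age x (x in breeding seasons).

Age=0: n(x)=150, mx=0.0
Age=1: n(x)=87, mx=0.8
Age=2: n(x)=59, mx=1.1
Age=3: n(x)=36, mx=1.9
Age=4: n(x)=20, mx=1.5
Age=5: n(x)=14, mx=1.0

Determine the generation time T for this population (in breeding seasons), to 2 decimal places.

lx = nx/n0 = nx/150: 1, 0.58, 0.39333…, 0.24, 0.13333…, 0.09333…
lx·mx: 0, 0.464, 0.432667…, 0.456, 0.2…, 0.093333… → R0 = 1.646…
x·lx·mx: 0, 0.464, 0.865333…, 1.368, 0.8…, 0.466667… → Σ = 3.964…
T = 3.964… / 1.646… = 2.408262… → 2.41

2.41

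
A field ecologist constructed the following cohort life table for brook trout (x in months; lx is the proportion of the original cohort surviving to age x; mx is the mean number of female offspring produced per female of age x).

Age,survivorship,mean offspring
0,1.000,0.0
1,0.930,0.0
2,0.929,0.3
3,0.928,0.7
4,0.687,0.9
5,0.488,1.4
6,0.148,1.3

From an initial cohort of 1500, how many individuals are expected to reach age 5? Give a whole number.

732

Expected survivors = N0 · l_5 = 1500 × 0.488 = 732 → 732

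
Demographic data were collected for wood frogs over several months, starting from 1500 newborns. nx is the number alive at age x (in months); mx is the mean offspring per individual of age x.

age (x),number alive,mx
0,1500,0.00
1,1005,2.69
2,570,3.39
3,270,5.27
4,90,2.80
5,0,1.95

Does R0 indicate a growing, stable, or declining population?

growing

lx = nx/n0 = nx/1500: 1, 0.67, 0.38, 0.18, 0.06, 0
R0 = Σ lx·mx = 0 + 1.8023 + 1.2882 + 0.9486 + 0.168 + 0 = 4.2071
R0 > 1, so the population is growing.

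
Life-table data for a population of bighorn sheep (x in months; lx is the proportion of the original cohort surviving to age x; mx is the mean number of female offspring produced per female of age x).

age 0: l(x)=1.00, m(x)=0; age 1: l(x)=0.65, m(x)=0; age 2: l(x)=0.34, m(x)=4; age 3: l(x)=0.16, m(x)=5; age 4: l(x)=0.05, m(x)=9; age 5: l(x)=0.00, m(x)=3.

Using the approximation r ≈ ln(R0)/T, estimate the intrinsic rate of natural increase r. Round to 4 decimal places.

R0 = Σ lx·mx = 0 + 0 + 1.36 + 0.8 + 0.45 + 0 = 2.61
Σ x·lx·mx = 6.92; T = 6.92/2.61 = 2.65134…
r ≈ ln(R0)/T = ln(2.61)/2.65134… = 0.361836… → 0.3618

0.3618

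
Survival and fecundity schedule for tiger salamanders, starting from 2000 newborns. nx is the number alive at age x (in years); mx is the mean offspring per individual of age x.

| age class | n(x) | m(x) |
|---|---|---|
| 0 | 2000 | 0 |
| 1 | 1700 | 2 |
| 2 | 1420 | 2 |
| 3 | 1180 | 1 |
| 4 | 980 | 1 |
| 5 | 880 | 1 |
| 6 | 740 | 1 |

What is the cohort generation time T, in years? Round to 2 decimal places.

2.53

lx = nx/n0 = nx/2000: 1, 0.85, 0.71, 0.59, 0.49, 0.44, 0.37
lx·mx: 0, 1.7, 1.42, 0.59, 0.49, 0.44, 0.37 → R0 = 5.01
x·lx·mx: 0, 1.7, 2.84, 1.77, 1.96, 2.2, 2.22 → Σ = 12.69
T = 12.69 / 5.01 = 2.532934… → 2.53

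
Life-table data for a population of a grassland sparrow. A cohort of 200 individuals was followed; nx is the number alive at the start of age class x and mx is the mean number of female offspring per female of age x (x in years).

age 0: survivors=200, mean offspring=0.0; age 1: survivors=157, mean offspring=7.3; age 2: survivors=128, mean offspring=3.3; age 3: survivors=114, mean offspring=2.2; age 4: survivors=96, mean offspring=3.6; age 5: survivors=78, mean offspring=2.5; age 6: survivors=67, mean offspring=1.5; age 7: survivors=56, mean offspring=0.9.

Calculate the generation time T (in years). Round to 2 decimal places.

2.41

lx = nx/n0 = nx/200: 1, 0.785, 0.64, 0.57, 0.48, 0.39, 0.335, 0.28
lx·mx: 0, 5.7305, 2.112, 1.254, 1.728, 0.975, 0.5025, 0.252 → R0 = 12.554
x·lx·mx: 0, 5.7305, 4.224, 3.762, 6.912, 4.875, 3.015, 1.764 → Σ = 30.2825
T = 30.2825 / 12.554 = 2.412179… → 2.41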